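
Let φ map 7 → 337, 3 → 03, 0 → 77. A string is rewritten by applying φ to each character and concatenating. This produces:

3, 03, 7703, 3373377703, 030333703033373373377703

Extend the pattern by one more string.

Rewriting the 24 symbols of 030333703033373373377703 one by one yields 77 03 77 03 03 03 337 77 03 77 03 03 03 337 03 03 337 03 03 337 337 337 77 03; concatenated:

770377030303337770377030303337030333703033373373377703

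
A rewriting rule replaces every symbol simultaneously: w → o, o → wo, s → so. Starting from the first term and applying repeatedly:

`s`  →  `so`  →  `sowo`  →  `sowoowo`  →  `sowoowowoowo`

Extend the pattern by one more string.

Expanding sowoowowoowo: s→so, o→wo, w→o, o→wo, o→wo, w→o, o→wo, w→o, o→wo, o→wo, w→o, o→wo. Concatenated: so wo o wo wo o wo o wo wo o wo.

sowoowowoowoowowoowo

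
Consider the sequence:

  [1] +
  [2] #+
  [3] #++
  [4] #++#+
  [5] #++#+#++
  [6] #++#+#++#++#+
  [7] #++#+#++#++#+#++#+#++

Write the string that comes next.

This is a Fibonacci-style word recurrence s(k) = s(k−1)·s(k−2): e.g. #+·+ = #++.
The next term joins #++#+#++#++#+#++#+#++ and #++#+#++#++#+.

#++#+#++#++#+#++#+#++#++#+#++#++#+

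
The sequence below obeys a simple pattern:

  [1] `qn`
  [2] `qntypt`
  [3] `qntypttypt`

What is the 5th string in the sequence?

qntypttypttypttypt

The strings grow by a fixed suffix typt each time.
From qntypttypt, 2 further steps: qntypttypt → qntypttypttypt → (answer).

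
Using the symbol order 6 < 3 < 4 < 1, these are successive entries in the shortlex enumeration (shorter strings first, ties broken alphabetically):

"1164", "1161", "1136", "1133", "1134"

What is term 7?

1146

Continuing the enumeration 2 steps past 1134: 1134 → 1131 → (answer).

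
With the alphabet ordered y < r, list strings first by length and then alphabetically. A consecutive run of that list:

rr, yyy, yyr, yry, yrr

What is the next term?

The successor of yrr increments the rightmost position that isn't already r and resets every position after it to y.

ryy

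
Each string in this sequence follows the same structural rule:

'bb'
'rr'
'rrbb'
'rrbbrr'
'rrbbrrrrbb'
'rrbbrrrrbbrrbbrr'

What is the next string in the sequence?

This is a Fibonacci-style word recurrence s(k) = s(k−1)·s(k−2): e.g. rr·bb = rrbb.
The next term joins rrbbrrrrbbrrbbrr and rrbbrrrrbb.

rrbbrrrrbbrrbbrrrrbbrrrrbb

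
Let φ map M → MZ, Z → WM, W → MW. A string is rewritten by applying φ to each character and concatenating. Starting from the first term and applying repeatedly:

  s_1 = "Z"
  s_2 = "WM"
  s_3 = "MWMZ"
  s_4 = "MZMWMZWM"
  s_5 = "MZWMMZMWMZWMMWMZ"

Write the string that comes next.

MZWMMWMZMZWMMZMWMZWMMWMZMZMWMZWM

Replace each of the 16 characters of MZWMMZMWMZWMMWMZ in place — MZ WM MW MZ MZ WM MZ MW MZ WM MW MZ MZ MW MZ WM — and concatenate.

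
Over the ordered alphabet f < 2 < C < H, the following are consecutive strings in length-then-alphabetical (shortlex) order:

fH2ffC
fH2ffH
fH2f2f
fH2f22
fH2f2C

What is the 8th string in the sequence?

fH2fC2

Advancing 3 positions from fH2f2C through fH2f2C → fH2f2H → fH2fCf reaches term 8.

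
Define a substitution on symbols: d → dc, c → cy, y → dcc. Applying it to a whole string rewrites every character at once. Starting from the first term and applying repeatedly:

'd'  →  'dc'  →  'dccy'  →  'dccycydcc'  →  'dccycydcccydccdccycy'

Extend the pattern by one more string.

Replace each of the 20 characters of dccycydcccydccdccycy in place — dc cy cy dcc cy dcc dc cy cy cy dcc dc cy cy dc cy cy dcc cy dcc — and concatenate.

dccycydcccydccdccycycydccdccycydccycydcccydcc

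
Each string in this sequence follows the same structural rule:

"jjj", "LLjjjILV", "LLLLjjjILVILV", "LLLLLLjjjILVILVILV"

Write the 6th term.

s(k+1) = LL·s(k)·ILV, so each term gains LL as a prefix and ILV as a suffix.
From LLLLLLjjjILVILVILV, 2 further steps: LLLLLLjjjILVILVILV → LLLLLLLLjjjILVILVILVILV → (answer).

LLLLLLLLLLjjjILVILVILVILVILV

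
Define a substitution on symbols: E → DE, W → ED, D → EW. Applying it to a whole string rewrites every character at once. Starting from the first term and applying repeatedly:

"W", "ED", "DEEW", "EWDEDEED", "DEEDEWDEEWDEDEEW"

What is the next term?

Rewriting the 16 symbols of DEEDEWDEEWDEDEEW one by one yields EW DE DE EW DE ED EW DE DE ED EW DE EW DE DE ED; concatenated:

EWDEDEEWDEEDEWDEDEEDEWDEEWDEDEED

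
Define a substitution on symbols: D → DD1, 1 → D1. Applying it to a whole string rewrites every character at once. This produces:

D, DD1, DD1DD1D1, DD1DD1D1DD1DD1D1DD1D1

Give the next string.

DD1DD1D1DD1DD1D1DD1D1DD1DD1D1DD1DD1D1DD1D1DD1DD1D1DD1D1

Replace each of the 21 characters of DD1DD1D1DD1DD1D1DD1D1 in place — DD1 DD1 D1 DD1 DD1 D1 DD1 D1 DD1 DD1 D1 DD1 DD1 D1 DD1 D1 DD1 DD1 D1 DD1 D1 — and concatenate.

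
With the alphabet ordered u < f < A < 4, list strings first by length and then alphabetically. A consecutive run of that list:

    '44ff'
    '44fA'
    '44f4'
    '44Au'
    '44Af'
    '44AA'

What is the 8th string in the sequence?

444u

Advancing 2 positions from 44AA through 44AA → 44A4 reaches term 8.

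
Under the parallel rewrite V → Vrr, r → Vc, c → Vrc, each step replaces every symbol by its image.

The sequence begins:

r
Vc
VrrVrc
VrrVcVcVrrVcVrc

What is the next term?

VrrVcVcVrrVrcVrrVrcVrrVcVcVrrVrcVrrVcVrc

Applying the rule to each of the 15 symbols of VrrVcVcVrrVcVrc gives the pieces Vrr Vc Vc Vrr Vrc Vrr Vrc Vrr Vc Vc Vrr Vrc Vrr Vc Vrc, which concatenate to the answer.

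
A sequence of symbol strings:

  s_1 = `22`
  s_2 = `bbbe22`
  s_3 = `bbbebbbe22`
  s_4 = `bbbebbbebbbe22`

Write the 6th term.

Each term is the previous one with bbbe prepended.
From bbbebbbebbbe22, 2 further steps: bbbebbbebbbe22 → bbbebbbebbbebbbe22 → (answer).

bbbebbbebbbebbbebbbe22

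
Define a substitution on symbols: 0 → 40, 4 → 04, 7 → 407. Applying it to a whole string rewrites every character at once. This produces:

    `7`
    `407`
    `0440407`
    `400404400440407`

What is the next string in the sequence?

Rewriting the 15 symbols of 400404400440407 one by one yields 04 40 40 04 40 04 04 40 40 04 04 40 04 40 407; concatenated:

0440400440040440400404400440407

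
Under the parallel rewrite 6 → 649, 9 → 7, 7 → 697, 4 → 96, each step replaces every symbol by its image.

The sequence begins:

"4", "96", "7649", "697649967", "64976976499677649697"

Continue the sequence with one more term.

φ(64976976499677649697) expands symbol-by-symbol to 649 96 7 697 649 7 697 649 96 7 7 649 697 697 649 96 7 649 7 697; joining the 20 pieces gives the next term.

649967697649769764996776496976976499676497697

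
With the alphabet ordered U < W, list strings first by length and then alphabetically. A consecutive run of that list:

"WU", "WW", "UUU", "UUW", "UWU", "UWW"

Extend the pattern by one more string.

The successor of UWW increments the rightmost position that isn't already W and resets every position after it to U.

WUU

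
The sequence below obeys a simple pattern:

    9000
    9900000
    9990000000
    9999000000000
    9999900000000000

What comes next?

9999990000000000000

Each string has the form 9^{n} 0^{2n+1} (n = 1, 2, …).
For the next term, n = 6, so the run lengths are 6, 13.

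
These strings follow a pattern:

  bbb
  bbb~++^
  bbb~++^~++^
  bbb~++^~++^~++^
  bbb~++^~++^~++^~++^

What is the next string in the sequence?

bbb~++^~++^~++^~++^~++^

The strings grow by a fixed suffix ~++^ each time.
One more step from bbb~++^~++^~++^~++^ gives the answer.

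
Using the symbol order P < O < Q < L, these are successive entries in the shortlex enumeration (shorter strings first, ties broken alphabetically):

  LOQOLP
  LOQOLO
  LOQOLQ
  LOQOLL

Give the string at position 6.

LOQQPO

Advancing 2 positions from LOQOLL through LOQOLL → LOQQPP reaches term 6.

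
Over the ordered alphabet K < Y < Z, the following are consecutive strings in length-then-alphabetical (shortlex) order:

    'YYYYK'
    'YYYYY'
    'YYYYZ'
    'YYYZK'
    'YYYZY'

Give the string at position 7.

Stepping forward 2 times from YYYZY: YYYZY → YYYZZ, then the target.

YYZKK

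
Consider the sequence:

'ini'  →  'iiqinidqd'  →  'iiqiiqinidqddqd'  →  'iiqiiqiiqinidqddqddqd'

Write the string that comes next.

iiqiiqiiqiiqinidqddqddqddqd

Every step adds iiq to the front and dqd to the end of the previous string.
So the next term is iiq·iiqiiqiiqinidqddqddqd·dqd.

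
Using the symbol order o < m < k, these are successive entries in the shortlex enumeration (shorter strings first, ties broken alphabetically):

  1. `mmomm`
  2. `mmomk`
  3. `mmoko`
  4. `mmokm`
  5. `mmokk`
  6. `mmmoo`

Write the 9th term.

mmmmo

Stepping forward 3 times from mmmoo: mmmoo → mmmom → mmmok, then the target.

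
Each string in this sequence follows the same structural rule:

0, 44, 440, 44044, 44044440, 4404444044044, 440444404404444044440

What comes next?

Each term (from the third on) is the previous term followed by the one before it: term 3 = 44·0 = 440.
So term 8 is 440444404404444044440·4404444044044.

4404444044044440444404404444044044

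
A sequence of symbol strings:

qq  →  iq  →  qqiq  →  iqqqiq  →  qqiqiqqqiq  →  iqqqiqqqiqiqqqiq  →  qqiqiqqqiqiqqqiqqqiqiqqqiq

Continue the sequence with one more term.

Each term (from the third on) is the two preceding terms concatenated in order: term 3 = qq·iq = qqiq.
The next term joins iqqqiqqqiqiqqqiq and qqiqiqqqiqiqqqiqqqiqiqqqiq.

iqqqiqqqiqiqqqiqqqiqiqqqiqiqqqiqqqiqiqqqiq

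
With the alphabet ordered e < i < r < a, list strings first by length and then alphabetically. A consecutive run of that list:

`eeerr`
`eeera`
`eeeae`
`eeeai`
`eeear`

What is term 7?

Stepping forward 2 times from eeear: eeear → eeeaa, then the target.

eeiee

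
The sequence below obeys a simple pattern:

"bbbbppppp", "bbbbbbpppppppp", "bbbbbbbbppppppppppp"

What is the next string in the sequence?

Term n consists of 2n b's, followed by 3n-1 p's, where the shown terms are n = 2, 3, 4.
At n = 5 the blocks have lengths 10, 14.

bbbbbbbbbbpppppppppppppp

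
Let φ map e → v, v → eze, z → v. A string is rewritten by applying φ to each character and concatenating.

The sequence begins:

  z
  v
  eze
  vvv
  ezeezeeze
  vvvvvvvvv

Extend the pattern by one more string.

Apply φ to vvvvvvvvv symbol by symbol: v→eze, v→eze, v→eze, v→eze, v→eze, v→eze, v→eze, v→eze, v→eze; joined: eze eze eze eze eze eze eze eze eze.

ezeezeezeezeezeezeezeezeeze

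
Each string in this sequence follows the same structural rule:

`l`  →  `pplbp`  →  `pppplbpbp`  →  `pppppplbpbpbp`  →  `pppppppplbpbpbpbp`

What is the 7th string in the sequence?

pppppppppppplbpbpbpbpbpbp

Each term wraps the previous one in pp on the left and bp on the right.
From pppppppplbpbpbpbp, 2 further steps: pppppppplbpbpbpbp → pppppppppplbpbpbpbpbp → (answer).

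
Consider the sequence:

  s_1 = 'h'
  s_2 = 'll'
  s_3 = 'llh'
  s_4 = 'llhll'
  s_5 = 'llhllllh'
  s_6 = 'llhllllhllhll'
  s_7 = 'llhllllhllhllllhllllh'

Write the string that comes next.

llhllllhllhllllhllllhllhllllhllhll

This is a Fibonacci-style word recurrence s(k) = s(k−1)·s(k−2): e.g. ll·h = llh.
So term 8 is llhllllhllhllllhllllh·llhllllhllhll.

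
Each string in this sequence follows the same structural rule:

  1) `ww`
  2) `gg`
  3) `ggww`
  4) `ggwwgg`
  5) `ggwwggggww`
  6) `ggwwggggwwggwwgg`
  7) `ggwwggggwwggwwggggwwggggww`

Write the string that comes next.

From term 3 onward, concatenate the last term with the second-to-last: gg·ww = ggww, ggww·gg = ggwwgg, …
So term 8 is ggwwggggwwggwwggggwwggggww·ggwwggggwwggwwgg.

ggwwggggwwggwwggggwwggggwwggwwggggwwggwwgg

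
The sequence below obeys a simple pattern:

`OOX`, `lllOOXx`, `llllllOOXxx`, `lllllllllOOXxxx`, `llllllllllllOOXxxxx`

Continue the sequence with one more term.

Every step adds lll to the front and x to the end of the previous string.
Applying this once more to llllllllllllOOXxxxx:

lllllllllllllllOOXxxxxx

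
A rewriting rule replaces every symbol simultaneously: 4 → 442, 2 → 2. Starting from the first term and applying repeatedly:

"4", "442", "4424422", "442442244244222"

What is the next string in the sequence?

Rewriting the 15 symbols of 442442244244222 one by one yields 442 442 2 442 442 2 2 442 442 2 442 442 2 2 2; concatenated:

4424422442442224424422442442222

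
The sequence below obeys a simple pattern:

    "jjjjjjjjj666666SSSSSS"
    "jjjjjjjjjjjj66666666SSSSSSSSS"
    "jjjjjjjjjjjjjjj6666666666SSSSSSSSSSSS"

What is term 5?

jjjjjjjjjjjjjjjjjjjjj66666666666666SSSSSSSSSSSSSSSSSS

Term n consists of 3n+3 j's, followed by 2n+2 6's, followed by 3n S's, where the shown terms are n = 2, 3, 4.
At n = 6 the blocks have lengths 21, 14, 18.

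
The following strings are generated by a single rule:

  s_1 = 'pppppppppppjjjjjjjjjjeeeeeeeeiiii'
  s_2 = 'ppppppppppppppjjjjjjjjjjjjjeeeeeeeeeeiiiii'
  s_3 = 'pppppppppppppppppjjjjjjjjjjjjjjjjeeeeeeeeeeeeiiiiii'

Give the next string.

The n-th term is 3n+2 p's then 3n+1 j's then 2n+2 e's then n+1 i's, where the shown terms are n = 3, 4, 5.
At n = 6 the blocks have lengths 20, 19, 14, 7.

ppppppppppppppppppppjjjjjjjjjjjjjjjjjjjeeeeeeeeeeeeeeiiiiiii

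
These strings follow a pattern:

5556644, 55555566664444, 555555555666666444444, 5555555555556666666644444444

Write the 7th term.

Each string has the form 5^{3n} 6^{2n} 4^{2n} (n = 1, 2, …).
For term 7, n = 7, so the run lengths are 21, 14, 14.

5555555555555555555556666666666666644444444444444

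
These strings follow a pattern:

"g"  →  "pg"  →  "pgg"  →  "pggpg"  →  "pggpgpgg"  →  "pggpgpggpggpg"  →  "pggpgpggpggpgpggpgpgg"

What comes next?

pggpgpggpggpgpggpgpggpggpgpggpggpg

This is a Fibonacci-style word recurrence s(k) = s(k−1)·s(k−2): e.g. pg·g = pgg.
The next term joins pggpgpggpggpgpggpgpgg and pggpgpggpggpg.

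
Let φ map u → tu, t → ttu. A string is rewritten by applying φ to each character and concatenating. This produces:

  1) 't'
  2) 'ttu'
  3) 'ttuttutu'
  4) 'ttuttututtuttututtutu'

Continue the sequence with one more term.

ttuttututtuttututtututtuttututtuttututtututtuttututtutu

Replace each of the 21 characters of ttuttututtuttututtutu in place — ttu ttu tu ttu ttu tu ttu tu ttu ttu tu ttu ttu tu ttu tu ttu ttu tu ttu tu — and concatenate.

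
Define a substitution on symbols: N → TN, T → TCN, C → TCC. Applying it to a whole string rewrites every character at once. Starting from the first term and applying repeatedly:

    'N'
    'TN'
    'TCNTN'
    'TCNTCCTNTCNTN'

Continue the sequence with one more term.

TCNTCCTNTCNTCCTCCTCNTNTCNTCCTNTCNTN

Applying the rule to each of the 13 symbols of TCNTCCTNTCNTN gives the pieces TCN TCC TN TCN TCC TCC TCN TN TCN TCC TN TCN TN, which concatenate to the answer.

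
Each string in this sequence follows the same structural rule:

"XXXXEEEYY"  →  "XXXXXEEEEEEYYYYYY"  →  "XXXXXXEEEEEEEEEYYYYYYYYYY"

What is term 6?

Each string has the form X^{n+3} E^{3n} Y^{4n-2} (n = 1, 2, …).
At n = 6 the blocks have lengths 9, 18, 22.

XXXXXXXXXEEEEEEEEEEEEEEEEEEYYYYYYYYYYYYYYYYYYYYYY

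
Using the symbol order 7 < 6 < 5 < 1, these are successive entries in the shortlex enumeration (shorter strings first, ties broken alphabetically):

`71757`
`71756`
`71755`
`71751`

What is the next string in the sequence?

71717

Find the rightmost character of 71751 below 1, bump it to the next letter, and reset everything to its right to 7.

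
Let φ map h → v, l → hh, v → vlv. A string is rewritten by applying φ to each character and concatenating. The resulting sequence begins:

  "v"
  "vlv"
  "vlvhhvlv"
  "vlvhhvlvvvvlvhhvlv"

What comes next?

vlvhhvlvvvvlvhhvlvvlvvlvvlvhhvlvvvvlvhhvlv

Replace each of the 18 characters of vlvhhvlvvvvlvhhvlv in place — vlv hh vlv v v vlv hh vlv vlv vlv vlv hh vlv v v vlv hh vlv — and concatenate.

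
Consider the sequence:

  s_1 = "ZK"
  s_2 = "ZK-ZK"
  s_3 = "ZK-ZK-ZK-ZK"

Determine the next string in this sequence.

s(k+1) = s(k)·-·s(k) — each term doubles the last with '-' between the halves.
So the next term is two copies of ZK-ZK-ZK-ZK with '-' between the halves.

ZK-ZK-ZK-ZK-ZK-ZK-ZK-ZK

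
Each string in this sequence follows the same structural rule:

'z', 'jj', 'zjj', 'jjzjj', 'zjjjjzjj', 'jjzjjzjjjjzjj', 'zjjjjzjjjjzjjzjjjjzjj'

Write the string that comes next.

From term 3 onward, concatenate the second-to-last term with the last: z·jj = zjj, jj·zjj = jjzjj, …
So term 8 is jjzjjzjjjjzjj·zjjjjzjjjjzjjzjjjjzjj.

jjzjjzjjjjzjjzjjjjzjjjjzjjzjjjjzjj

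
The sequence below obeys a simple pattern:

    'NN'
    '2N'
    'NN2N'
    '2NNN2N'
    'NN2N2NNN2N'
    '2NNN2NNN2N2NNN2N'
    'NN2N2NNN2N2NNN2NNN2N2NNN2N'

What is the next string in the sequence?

Each term (from the third on) is the two preceding terms concatenated in order: term 3 = NN·2N = NN2N.
So term 8 is 2NNN2NNN2N2NNN2N·NN2N2NNN2N2NNN2NNN2N2NNN2N.

2NNN2NNN2N2NNN2NNN2N2NNN2N2NNN2NNN2N2NNN2N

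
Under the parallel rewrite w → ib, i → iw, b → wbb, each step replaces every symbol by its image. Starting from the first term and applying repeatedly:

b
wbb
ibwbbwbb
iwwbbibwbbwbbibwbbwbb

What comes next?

iwibibwbbwbbiwwbbibwbbwbbibwbbwbbiwwbbibwbbwbbibwbbwbb

Replace each of the 21 characters of iwwbbibwbbwbbibwbbwbb in place — iw ib ib wbb wbb iw wbb ib wbb wbb ib wbb wbb iw wbb ib wbb wbb ib wbb wbb — and concatenate.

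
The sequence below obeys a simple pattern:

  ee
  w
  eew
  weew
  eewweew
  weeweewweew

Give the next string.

eewweewweeweewweew

This is a Fibonacci-style word recurrence s(k) = s(k−2)·s(k−1): e.g. ee·w = eew.
The next term joins eewweew and weeweewweew.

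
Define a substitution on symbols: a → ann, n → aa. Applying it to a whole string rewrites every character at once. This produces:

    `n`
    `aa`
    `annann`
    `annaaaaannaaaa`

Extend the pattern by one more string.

Rewriting the 14 symbols of annaaaaannaaaa one by one yields ann aa aa ann ann ann ann ann aa aa ann ann ann ann; concatenated:

annaaaaannannannannannaaaaannannannann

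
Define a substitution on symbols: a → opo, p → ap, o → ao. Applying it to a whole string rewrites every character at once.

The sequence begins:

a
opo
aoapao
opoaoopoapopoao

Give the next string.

φ(opoaoopoapopoao) expands symbol-by-symbol to ao ap ao opo ao ao ap ao opo ap ao ap ao opo ao; joining the 15 pieces gives the next term.

aoapaoopoaoaoapaoopoapaoapaoopoao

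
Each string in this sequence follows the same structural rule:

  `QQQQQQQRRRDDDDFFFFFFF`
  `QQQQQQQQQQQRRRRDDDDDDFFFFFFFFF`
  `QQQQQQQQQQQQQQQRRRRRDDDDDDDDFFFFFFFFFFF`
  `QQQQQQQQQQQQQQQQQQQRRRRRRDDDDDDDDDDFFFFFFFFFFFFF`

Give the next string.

Term n consists of 4n-1 Q's, followed by n+1 R's, followed by 2n D's, followed by 2n+3 F's, where the shown terms are n = 2, 3, 4, 5.
At n = 6 the blocks have lengths 23, 7, 12, 15.

QQQQQQQQQQQQQQQQQQQQQQQRRRRRRRDDDDDDDDDDDDFFFFFFFFFFFFFFF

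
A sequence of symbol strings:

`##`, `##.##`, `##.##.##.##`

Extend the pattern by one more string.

##.##.##.##.##.##.##.##

s(k+1) = s(k)·.·s(k) — each term doubles the last with '.' between the halves.
One more doubling of ##.##.##.## gives the answer.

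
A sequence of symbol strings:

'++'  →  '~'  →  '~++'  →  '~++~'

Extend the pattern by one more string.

~++~~++

Each term (from the third on) is the previous term followed by the one before it: term 3 = ~·++ = ~++.
So term 5 is ~++~·~++.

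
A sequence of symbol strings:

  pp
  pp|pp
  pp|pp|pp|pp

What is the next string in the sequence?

Every step duplicates the string with '|' between the halves.
So the next term is two copies of pp|pp|pp|pp with '|' between the halves.

pp|pp|pp|pp|pp|pp|pp|pp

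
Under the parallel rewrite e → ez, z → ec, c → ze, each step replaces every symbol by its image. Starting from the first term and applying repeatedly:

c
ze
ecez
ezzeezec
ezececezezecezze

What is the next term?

Replace each of the 16 characters of ezececezezecezze in place — ez ec ez ze ez ze ez ec ez ec ez ze ez ec ec ez — and concatenate.

ezecezzeezzeezecezecezzeezececez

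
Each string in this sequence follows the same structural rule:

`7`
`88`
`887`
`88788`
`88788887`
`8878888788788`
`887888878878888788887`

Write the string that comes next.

8878888788788887888878878888788788

This is a Fibonacci-style word recurrence s(k) = s(k−1)·s(k−2): e.g. 88·7 = 887.
So term 8 is 887888878878888788887·8878888788788.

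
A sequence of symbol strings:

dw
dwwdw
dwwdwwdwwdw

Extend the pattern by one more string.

Every step duplicates the string with 'w' between the halves.
One more doubling of dwwdwwdwwdw gives the answer.

dwwdwwdwwdwwdwwdwwdwwdw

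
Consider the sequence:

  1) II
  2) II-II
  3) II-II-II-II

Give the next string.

Every step duplicates the string with '-' between the halves.
Doubling II-II-II-II with '-' between the halves:

II-II-II-II-II-II-II-II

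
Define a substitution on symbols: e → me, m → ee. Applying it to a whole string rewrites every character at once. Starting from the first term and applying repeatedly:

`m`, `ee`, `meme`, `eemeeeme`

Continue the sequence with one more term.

Rewriting each symbol of eemeeeme: e→me, e→me, m→ee, e→me, e→me, e→me, m→ee, e→me, which concatenates to me me ee me me me ee me.

memeeemememeeeme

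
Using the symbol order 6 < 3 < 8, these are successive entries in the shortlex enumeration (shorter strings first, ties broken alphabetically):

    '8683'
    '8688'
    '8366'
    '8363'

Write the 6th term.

8336

Continuing the enumeration 2 steps past 8363: 8363 → 8368 → (answer).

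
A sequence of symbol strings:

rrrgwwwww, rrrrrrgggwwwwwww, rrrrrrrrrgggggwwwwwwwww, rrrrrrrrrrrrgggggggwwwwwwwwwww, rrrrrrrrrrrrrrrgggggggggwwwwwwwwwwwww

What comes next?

rrrrrrrrrrrrrrrrrrgggggggggggwwwwwwwwwwwwwww

The n-th term is 3n r's then 2n-1 g's then 2n+3 w's (n = 1, 2, …).
For the next term, n = 6, so the run lengths are 18, 11, 15.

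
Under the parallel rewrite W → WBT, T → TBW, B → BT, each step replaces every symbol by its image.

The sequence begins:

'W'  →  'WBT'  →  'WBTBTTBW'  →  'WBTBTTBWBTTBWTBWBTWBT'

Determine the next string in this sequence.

WBTBTTBWBTTBWTBWBTWBTBTTBWTBWBTWBTTBWBTWBTBTTBWWBTBTTBW

Replace each of the 21 characters of WBTBTTBWBTTBWTBWBTWBT in place — WBT BT TBW BT TBW TBW BT WBT BT TBW TBW BT WBT TBW BT WBT BT TBW WBT BT TBW — and concatenate.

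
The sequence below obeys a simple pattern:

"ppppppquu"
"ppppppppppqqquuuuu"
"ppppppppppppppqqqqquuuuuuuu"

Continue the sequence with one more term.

Reading off run lengths: p runs 6, 10, 14; q runs 1, 3, 5; u runs 2, 5, 8 — each is linear in n (n = 1, 2, …).
Setting n = 4 gives 18, 7, 11 characters in each block.

ppppppppppppppppppqqqqqqquuuuuuuuuuu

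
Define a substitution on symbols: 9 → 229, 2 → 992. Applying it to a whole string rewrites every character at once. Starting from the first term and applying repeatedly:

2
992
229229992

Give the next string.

992992229992992229229229992

Rewriting each symbol of 229229992: 2→992, 2→992, 9→229, 2→992, 2→992, 9→229, 9→229, 9→229, 2→992, which concatenates to 992 992 229 992 992 229 229 229 992.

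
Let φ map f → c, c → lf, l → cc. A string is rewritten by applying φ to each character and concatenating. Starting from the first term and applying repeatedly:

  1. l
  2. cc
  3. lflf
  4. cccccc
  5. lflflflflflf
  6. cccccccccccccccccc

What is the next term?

lflflflflflflflflflflflflflflflflflf

Applying the rule to each of the 18 symbols of cccccccccccccccccc gives the pieces lf lf lf lf lf lf lf lf lf lf lf lf lf lf lf lf lf lf, which concatenate to the answer.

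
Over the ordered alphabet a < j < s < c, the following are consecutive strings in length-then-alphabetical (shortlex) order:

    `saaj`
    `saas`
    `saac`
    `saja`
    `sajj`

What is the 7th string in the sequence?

sajc

Advancing 2 positions from sajj through sajj → sajs reaches term 7.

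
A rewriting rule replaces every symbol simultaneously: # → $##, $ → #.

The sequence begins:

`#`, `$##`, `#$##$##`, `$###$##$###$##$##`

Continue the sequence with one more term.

#$##$##$###$##$###$##$##$###$##$###$##$##

Applying the rule to each of the 17 symbols of $###$##$###$##$## gives the pieces # $## $## $## # $## $## # $## $## $## # $## $## # $## $##, which concatenate to the answer.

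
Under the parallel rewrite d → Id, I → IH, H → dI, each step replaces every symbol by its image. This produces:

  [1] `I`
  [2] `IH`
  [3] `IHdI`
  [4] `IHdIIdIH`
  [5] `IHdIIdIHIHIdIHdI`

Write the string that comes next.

Applying the rule to each of the 16 symbols of IHdIIdIHIHIdIHdI gives the pieces IH dI Id IH IH Id IH dI IH dI IH Id IH dI Id IH, which concatenate to the answer.

IHdIIdIHIHIdIHdIIHdIIHIdIHdIIdIH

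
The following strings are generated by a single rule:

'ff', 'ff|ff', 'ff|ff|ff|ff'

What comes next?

ff|ff|ff|ff|ff|ff|ff|ff

Each string is two copies of the previous one joined by '|'.
One more doubling of ff|ff|ff|ff gives the answer.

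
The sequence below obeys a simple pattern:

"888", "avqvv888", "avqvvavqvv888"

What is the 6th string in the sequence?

Every step adds avqvv at the front: s(k+1) = avqvv·s(k).
From avqvvavqvv888, 3 further steps: avqvvavqvv888 → avqvvavqvvavqvv888 → avqvvavqvvavqvvavqvv888 → (answer).

avqvvavqvvavqvvavqvvavqvv888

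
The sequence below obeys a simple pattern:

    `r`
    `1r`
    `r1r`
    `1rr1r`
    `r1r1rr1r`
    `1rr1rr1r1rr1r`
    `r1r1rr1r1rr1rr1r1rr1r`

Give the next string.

1rr1rr1r1rr1rr1r1rr1r1rr1rr1r1rr1r

This is a Fibonacci-style word recurrence s(k) = s(k−2)·s(k−1): e.g. r·1r = r1r.
The next term joins 1rr1rr1r1rr1r and r1r1rr1r1rr1rr1r1rr1r.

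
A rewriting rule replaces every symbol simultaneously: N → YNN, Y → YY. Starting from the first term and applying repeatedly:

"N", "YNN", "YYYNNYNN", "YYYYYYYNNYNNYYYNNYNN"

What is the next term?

Applying the rule to each of the 20 symbols of YYYYYYYNNYNNYYYNNYNN gives the pieces YY YY YY YY YY YY YY YNN YNN YY YNN YNN YY YY YY YNN YNN YY YNN YNN, which concatenate to the answer.

YYYYYYYYYYYYYYYNNYNNYYYNNYNNYYYYYYYNNYNNYYYNNYNN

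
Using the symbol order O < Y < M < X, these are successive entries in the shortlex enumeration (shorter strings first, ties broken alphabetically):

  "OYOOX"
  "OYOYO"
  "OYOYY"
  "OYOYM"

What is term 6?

Continuing the enumeration 2 steps past OYOYM: OYOYM → OYOYX → (answer).

OYOMO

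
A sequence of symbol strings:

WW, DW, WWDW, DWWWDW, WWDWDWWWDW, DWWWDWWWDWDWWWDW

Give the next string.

WWDWDWWWDWDWWWDWWWDWDWWWDW

From term 3 onward, concatenate the second-to-last term with the last: WW·DW = WWDW, DW·WWDW = DWWWDW, …
So term 7 is WWDWDWWWDW·DWWWDWWWDWDWWWDW.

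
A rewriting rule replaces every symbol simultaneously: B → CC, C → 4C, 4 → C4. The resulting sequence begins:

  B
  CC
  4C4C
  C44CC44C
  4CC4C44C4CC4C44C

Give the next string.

Applying the rule to each of the 16 symbols of 4CC4C44C4CC4C44C gives the pieces C4 4C 4C C4 4C C4 C4 4C C4 4C 4C C4 4C C4 C4 4C, which concatenate to the answer.

C44C4CC44CC4C44CC44C4CC44CC4C44C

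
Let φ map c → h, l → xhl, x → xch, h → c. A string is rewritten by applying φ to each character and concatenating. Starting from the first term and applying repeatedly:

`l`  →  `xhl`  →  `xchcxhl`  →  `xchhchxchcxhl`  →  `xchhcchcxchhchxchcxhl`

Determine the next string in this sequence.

Replace each of the 21 characters of xchhcchcxchhchxchcxhl in place — xch h c c h h c h xch h c c h c xch h c h xch c xhl — and concatenate.

xchhcchhchxchhcchcxchhchxchcxhl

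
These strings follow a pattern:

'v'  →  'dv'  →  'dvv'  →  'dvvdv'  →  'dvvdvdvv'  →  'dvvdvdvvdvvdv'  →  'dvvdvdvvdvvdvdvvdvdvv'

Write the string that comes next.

dvvdvdvvdvvdvdvvdvdvvdvvdvdvvdvvdv

Each term (from the third on) is the previous term followed by the one before it: term 3 = dv·v = dvv.
So term 8 is dvvdvdvvdvvdvdvvdvdvv·dvvdvdvvdvvdv.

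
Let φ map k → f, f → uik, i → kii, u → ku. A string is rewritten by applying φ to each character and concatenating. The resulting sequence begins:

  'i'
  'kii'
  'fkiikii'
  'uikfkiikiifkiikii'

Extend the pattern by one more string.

Rewriting the 17 symbols of uikfkiikiifkiikii one by one yields ku kii f uik f kii kii f kii kii uik f kii kii f kii kii; concatenated:

kukiifuikfkiikiifkiikiiuikfkiikiifkiikii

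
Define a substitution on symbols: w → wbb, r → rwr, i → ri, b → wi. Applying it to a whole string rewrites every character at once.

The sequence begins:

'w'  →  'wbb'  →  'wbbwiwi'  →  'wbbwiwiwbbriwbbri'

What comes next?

Rewriting the 17 symbols of wbbwiwiwbbriwbbri one by one yields wbb wi wi wbb ri wbb ri wbb wi wi rwr ri wbb wi wi rwr ri; concatenated:

wbbwiwiwbbriwbbriwbbwiwirwrriwbbwiwirwrri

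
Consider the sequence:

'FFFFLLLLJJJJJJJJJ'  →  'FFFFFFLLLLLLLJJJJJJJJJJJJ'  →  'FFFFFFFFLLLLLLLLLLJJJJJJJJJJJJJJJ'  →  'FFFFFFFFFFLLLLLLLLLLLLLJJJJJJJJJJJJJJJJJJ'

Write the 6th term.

Reading off run lengths: F runs 4, 6, 8, 10; L runs 4, 7, 10, 13; J runs 9, 12, 15, 18 — each is linear in n, where the shown terms are n = 2, 3, 4, 5.
For term 6, n = 7, so the run lengths are 14, 19, 24.

FFFFFFFFFFFFFFLLLLLLLLLLLLLLLLLLLJJJJJJJJJJJJJJJJJJJJJJJJ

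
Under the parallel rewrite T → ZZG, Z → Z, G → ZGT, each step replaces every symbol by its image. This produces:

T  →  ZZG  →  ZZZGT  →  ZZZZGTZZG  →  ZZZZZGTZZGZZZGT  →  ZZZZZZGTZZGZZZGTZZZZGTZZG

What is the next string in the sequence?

ZZZZZZZGTZZGZZZGTZZZZGTZZGZZZZZGTZZGZZZGT

φ(ZZZZZZGTZZGZZZGTZZZZGTZZG) expands symbol-by-symbol to Z Z Z Z Z Z ZGT ZZG Z Z ZGT Z Z Z ZGT ZZG Z Z Z Z ZGT ZZG Z Z ZGT; joining the 25 pieces gives the next term.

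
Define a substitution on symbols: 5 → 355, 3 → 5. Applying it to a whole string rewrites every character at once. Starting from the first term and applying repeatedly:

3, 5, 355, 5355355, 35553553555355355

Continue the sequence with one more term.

53553553555355355535535535553553555355355

φ(35553553555355355) expands symbol-by-symbol to 5 355 355 355 5 355 355 5 355 355 355 5 355 355 5 355 355; joining the 17 pieces gives the next term.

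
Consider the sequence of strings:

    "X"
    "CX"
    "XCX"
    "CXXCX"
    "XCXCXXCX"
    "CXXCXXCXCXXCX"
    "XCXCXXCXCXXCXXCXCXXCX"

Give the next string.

CXXCXXCXCXXCXXCXCXXCXCXXCXXCXCXXCX

From term 3 onward, concatenate the second-to-last term with the last: X·CX = XCX, CX·XCX = CXXCX, …
So term 8 is CXXCXXCXCXXCX·XCXCXXCXCXXCXXCXCXXCX.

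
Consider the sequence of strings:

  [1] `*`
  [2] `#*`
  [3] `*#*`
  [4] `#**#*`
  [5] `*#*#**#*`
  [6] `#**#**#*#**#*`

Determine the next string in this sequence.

*#*#**#*#**#**#*#**#*

From term 3 onward, concatenate the second-to-last term with the last: *·#* = *#*, #*·*#* = #**#*, …
So term 7 is *#*#**#*·#**#**#*#**#*.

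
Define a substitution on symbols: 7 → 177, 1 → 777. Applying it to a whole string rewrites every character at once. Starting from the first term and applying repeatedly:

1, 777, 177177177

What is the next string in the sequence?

Rewriting each symbol of 177177177: 1→777, 7→177, 7→177, 1→777, 7→177, 7→177, 1→777, 7→177, 7→177, which concatenates to 777 177 177 777 177 177 777 177 177.

777177177777177177777177177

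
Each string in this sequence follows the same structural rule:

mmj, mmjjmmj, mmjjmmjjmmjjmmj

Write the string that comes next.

s(k+1) = s(k)·j·s(k) — each term doubles the last with 'j' between the halves.
So the next term is two copies of mmjjmmjjmmjjmmj with 'j' between the halves.

mmjjmmjjmmjjmmjjmmjjmmjjmmjjmmj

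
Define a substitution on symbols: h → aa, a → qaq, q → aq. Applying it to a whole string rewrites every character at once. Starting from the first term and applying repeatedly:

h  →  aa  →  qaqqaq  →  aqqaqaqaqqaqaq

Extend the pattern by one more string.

Rewriting the 14 symbols of aqqaqaqaqqaqaq one by one yields qaq aq aq qaq aq qaq aq qaq aq aq qaq aq qaq aq; concatenated:

qaqaqaqqaqaqqaqaqqaqaqaqqaqaqqaqaq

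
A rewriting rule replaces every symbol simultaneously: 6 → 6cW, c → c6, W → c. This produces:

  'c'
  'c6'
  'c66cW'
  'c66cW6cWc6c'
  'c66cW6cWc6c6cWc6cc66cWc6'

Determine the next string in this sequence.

Replace each of the 24 characters of c66cW6cWc6c6cWc6cc66cWc6 in place — c6 6cW 6cW c6 c 6cW c6 c c6 6cW c6 6cW c6 c c6 6cW c6 c6 6cW 6cW c6 c c6 6cW — and concatenate.

c66cW6cWc6c6cWc6cc66cWc66cWc6cc66cWc6c66cW6cWc6cc66cW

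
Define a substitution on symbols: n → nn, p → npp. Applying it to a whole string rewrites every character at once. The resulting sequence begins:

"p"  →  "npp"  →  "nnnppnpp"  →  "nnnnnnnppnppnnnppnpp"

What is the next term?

nnnnnnnnnnnnnnnppnppnnnppnppnnnnnnnppnppnnnppnpp

φ(nnnnnnnppnppnnnppnpp) expands symbol-by-symbol to nn nn nn nn nn nn nn npp npp nn npp npp nn nn nn npp npp nn npp npp; joining the 20 pieces gives the next term.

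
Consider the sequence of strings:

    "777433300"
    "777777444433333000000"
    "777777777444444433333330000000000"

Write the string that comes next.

Each string has the form 7^{3n} 4^{3n-2} 3^{2n+1} 0^{4n-2} (n = 1, 2, …).
Setting n = 4 gives 12, 10, 9, 14 characters in each block.

777777777777444444444433333333300000000000000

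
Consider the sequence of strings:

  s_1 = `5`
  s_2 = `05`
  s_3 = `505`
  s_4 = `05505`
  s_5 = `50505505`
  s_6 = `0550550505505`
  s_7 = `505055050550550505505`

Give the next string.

0550550505505505055050550550505505

From term 3 onward, concatenate the second-to-last term with the last: 5·05 = 505, 05·505 = 05505, …
Continuing: 0550550505505 · 505055050550550505505 gives term 8.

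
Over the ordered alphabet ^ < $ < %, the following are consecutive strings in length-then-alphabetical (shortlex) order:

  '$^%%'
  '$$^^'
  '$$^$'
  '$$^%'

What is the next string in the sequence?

$$$^

Find the rightmost character of $$^% below %, bump it to the next letter, and reset everything to its right to ^.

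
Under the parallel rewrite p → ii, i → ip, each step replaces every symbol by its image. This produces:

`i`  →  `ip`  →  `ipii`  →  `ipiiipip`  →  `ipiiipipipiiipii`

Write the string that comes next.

Rewriting the 16 symbols of ipiiipipipiiipii one by one yields ip ii ip ip ip ii ip ii ip ii ip ip ip ii ip ip; concatenated:

ipiiipipipiiipiiipiiipipipiiipip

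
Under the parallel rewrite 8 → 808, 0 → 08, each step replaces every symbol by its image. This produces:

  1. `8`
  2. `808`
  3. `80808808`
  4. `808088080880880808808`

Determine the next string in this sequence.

Rewriting the 21 symbols of 808088080880880808808 one by one yields 808 08 808 08 808 808 08 808 08 808 808 08 808 808 08 808 08 808 808 08 808; concatenated:

8080880808808808088080880880808808808088080880880808808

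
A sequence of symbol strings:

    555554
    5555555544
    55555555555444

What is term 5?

Reading off run lengths: 5 runs 5, 8, 11; 4 runs 1, 2, 3 — each is linear in n (n = 1, 2, …).
Setting n = 5 gives 17, 5 characters in each block.

5555555555555555544444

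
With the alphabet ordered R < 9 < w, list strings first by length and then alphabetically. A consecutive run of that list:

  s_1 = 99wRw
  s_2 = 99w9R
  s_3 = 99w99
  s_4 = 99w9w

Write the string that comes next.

99wwR

The successor of 99w9w increments the rightmost position that isn't already w and resets every position after it to R.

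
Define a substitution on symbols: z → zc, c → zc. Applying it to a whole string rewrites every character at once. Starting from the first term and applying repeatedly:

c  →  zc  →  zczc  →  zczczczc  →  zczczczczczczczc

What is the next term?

zczczczczczczczczczczczczczczczc

Replace each of the 16 characters of zczczczczczczczc in place — zc zc zc zc zc zc zc zc zc zc zc zc zc zc zc zc — and concatenate.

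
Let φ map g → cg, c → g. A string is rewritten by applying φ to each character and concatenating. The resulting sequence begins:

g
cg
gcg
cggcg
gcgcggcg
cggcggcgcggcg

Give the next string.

Rewriting the 13 symbols of cggcggcgcggcg one by one yields g cg cg g cg cg g cg g cg cg g cg; concatenated:

gcgcggcgcggcggcgcggcg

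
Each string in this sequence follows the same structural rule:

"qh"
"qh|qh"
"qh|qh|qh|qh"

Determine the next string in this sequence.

s(k+1) = s(k)·|·s(k) — each term doubles the last with '|' between the halves.
So the next term is two copies of qh|qh|qh|qh with '|' between the halves.

qh|qh|qh|qh|qh|qh|qh|qh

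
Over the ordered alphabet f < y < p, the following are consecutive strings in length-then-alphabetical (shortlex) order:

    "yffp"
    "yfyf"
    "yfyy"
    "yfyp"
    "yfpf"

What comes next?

yfpy

Treat yfpf as a base-3 numeral over the given alphabet and add one, carrying through any trailing p's.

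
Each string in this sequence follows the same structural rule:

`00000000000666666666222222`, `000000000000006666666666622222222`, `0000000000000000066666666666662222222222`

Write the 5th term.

000000000000000000000006666666666666666622222222222222

The n-th term is 3n+2 0's then 2n+3 6's then 2n 2's, where the shown terms are n = 3, 4, 5.
At n = 7 the blocks have lengths 23, 17, 14.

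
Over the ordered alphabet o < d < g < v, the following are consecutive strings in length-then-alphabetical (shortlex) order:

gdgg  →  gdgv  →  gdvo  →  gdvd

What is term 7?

Advancing 3 positions from gdvd through gdvd → gdvg → gdvv reaches term 7.

ggoo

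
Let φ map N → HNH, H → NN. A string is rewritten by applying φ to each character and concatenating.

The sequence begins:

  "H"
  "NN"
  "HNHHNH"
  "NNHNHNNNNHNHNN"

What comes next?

Applying the rule to each of the 14 symbols of NNHNHNNNNHNHNN gives the pieces HNH HNH NN HNH NN HNH HNH HNH HNH NN HNH NN HNH HNH, which concatenate to the answer.

HNHHNHNNHNHNNHNHHNHHNHHNHNNHNHNNHNHHNH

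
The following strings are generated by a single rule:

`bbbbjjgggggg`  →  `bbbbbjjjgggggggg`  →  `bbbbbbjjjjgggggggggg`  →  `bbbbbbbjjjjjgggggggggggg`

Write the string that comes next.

bbbbbbbbjjjjjjgggggggggggggg

Reading off run lengths: b runs 4, 5, 6, 7; j runs 2, 3, 4, 5; g runs 6, 8, 10, 12 — each is linear in n, where the shown terms are n = 3, 4, 5, 6.
For the next term, n = 7, so the run lengths are 8, 6, 14.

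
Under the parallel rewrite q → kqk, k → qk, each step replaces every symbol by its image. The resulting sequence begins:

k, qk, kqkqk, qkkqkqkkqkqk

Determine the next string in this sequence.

Apply φ to qkkqkqkkqkqk symbol by symbol: q→kqk, k→qk, k→qk, q→kqk, k→qk, q→kqk, k→qk, k→qk, q→kqk, k→qk, q→kqk, k→qk; joined: kqk qk qk kqk qk kqk qk qk kqk qk kqk qk.

kqkqkqkkqkqkkqkqkqkkqkqkkqkqk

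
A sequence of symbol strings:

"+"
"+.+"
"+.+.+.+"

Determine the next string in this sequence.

Every step duplicates the string with '.' between the halves.
Doubling +.+.+.+ with '.' between the halves:

+.+.+.+.+.+.+.+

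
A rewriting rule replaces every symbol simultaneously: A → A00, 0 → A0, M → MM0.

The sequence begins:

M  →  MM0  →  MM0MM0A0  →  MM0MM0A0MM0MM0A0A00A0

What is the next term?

MM0MM0A0MM0MM0A0A00A0MM0MM0A0MM0MM0A0A00A0A00A0A0A00A0

Replace each of the 21 characters of MM0MM0A0MM0MM0A0A00A0 in place — MM0 MM0 A0 MM0 MM0 A0 A00 A0 MM0 MM0 A0 MM0 MM0 A0 A00 A0 A00 A0 A0 A00 A0 — and concatenate.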